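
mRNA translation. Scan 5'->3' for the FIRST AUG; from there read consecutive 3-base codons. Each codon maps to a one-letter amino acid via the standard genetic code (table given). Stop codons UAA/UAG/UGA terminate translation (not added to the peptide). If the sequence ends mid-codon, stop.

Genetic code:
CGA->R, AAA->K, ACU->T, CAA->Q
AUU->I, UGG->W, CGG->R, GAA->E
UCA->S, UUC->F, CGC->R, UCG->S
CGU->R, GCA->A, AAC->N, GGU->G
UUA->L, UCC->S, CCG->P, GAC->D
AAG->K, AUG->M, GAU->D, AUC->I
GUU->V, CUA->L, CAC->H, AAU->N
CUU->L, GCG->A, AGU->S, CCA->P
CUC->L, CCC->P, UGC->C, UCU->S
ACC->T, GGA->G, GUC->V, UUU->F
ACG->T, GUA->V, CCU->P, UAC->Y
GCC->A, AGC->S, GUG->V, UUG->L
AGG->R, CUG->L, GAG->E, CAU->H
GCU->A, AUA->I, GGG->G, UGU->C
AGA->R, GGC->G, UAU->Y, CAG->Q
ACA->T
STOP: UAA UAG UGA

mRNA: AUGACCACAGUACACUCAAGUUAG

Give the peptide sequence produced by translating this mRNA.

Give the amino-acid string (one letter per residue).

Answer: MTTVHSS

Derivation:
start AUG at pos 0
pos 0: AUG -> M; peptide=M
pos 3: ACC -> T; peptide=MT
pos 6: ACA -> T; peptide=MTT
pos 9: GUA -> V; peptide=MTTV
pos 12: CAC -> H; peptide=MTTVH
pos 15: UCA -> S; peptide=MTTVHS
pos 18: AGU -> S; peptide=MTTVHSS
pos 21: UAG -> STOP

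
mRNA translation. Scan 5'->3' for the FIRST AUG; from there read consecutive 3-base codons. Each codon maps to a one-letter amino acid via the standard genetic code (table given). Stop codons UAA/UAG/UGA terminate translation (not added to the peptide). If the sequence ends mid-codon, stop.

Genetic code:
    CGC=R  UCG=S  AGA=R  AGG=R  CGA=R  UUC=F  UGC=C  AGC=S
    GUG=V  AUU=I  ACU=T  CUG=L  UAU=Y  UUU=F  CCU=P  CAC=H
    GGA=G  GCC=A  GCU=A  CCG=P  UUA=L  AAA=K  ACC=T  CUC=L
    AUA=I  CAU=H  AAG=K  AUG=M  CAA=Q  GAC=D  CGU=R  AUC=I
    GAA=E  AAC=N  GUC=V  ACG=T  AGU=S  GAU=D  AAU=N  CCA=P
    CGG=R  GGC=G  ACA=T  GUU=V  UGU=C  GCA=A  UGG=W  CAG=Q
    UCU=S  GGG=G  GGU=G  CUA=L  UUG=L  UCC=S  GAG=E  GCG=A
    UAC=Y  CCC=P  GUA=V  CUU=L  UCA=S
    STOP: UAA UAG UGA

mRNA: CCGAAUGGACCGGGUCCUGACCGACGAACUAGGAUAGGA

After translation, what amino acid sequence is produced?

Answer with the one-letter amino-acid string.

start AUG at pos 4
pos 4: AUG -> M; peptide=M
pos 7: GAC -> D; peptide=MD
pos 10: CGG -> R; peptide=MDR
pos 13: GUC -> V; peptide=MDRV
pos 16: CUG -> L; peptide=MDRVL
pos 19: ACC -> T; peptide=MDRVLT
pos 22: GAC -> D; peptide=MDRVLTD
pos 25: GAA -> E; peptide=MDRVLTDE
pos 28: CUA -> L; peptide=MDRVLTDEL
pos 31: GGA -> G; peptide=MDRVLTDELG
pos 34: UAG -> STOP

Answer: MDRVLTDELG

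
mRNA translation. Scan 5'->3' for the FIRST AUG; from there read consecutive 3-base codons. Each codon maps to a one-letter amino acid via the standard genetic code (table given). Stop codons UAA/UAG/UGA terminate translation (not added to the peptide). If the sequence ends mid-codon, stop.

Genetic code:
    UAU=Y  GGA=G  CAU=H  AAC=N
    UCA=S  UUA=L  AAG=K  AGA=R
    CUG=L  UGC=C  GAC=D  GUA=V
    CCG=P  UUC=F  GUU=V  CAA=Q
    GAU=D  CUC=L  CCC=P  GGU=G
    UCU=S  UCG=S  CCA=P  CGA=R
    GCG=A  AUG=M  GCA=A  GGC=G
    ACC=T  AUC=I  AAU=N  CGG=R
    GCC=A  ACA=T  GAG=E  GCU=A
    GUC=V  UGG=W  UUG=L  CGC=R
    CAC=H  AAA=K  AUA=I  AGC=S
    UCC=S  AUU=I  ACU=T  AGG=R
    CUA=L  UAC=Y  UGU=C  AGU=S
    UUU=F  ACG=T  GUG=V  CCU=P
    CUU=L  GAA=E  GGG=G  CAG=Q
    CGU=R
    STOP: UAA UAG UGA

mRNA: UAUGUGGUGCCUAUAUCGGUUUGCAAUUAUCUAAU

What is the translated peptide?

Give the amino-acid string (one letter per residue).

start AUG at pos 1
pos 1: AUG -> M; peptide=M
pos 4: UGG -> W; peptide=MW
pos 7: UGC -> C; peptide=MWC
pos 10: CUA -> L; peptide=MWCL
pos 13: UAU -> Y; peptide=MWCLY
pos 16: CGG -> R; peptide=MWCLYR
pos 19: UUU -> F; peptide=MWCLYRF
pos 22: GCA -> A; peptide=MWCLYRFA
pos 25: AUU -> I; peptide=MWCLYRFAI
pos 28: AUC -> I; peptide=MWCLYRFAII
pos 31: UAA -> STOP

Answer: MWCLYRFAII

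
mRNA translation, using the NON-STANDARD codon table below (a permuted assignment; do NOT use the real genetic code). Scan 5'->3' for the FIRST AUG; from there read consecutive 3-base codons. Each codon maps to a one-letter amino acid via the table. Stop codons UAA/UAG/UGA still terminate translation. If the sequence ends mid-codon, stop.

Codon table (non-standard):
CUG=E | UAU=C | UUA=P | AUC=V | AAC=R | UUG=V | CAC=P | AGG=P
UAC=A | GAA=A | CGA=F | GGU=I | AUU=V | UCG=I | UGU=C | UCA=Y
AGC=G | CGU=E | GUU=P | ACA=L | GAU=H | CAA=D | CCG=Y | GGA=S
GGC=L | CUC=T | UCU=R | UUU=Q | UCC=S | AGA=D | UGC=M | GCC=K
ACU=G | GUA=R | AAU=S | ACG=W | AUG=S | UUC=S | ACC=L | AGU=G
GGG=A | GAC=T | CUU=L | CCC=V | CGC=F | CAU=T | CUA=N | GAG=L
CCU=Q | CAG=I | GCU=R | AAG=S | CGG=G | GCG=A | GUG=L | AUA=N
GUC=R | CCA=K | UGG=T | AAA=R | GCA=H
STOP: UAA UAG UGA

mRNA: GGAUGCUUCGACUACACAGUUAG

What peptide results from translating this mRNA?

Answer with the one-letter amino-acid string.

start AUG at pos 2
pos 2: AUG -> S; peptide=S
pos 5: CUU -> L; peptide=SL
pos 8: CGA -> F; peptide=SLF
pos 11: CUA -> N; peptide=SLFN
pos 14: CAC -> P; peptide=SLFNP
pos 17: AGU -> G; peptide=SLFNPG
pos 20: UAG -> STOP

Answer: SLFNPG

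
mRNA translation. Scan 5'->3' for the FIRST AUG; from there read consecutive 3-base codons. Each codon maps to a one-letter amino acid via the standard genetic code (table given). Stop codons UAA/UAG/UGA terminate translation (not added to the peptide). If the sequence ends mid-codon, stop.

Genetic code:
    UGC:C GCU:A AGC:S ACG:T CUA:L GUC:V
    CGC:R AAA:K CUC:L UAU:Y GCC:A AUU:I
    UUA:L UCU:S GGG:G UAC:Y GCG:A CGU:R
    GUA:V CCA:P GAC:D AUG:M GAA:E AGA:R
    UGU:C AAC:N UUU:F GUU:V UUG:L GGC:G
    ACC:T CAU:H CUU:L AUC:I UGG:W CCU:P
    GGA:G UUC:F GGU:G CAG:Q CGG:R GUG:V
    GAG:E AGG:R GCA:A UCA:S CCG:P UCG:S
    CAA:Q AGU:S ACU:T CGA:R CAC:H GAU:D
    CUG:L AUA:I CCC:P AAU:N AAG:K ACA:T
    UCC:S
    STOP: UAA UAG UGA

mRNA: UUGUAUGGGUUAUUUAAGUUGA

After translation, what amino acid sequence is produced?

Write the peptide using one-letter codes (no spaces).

start AUG at pos 4
pos 4: AUG -> M; peptide=M
pos 7: GGU -> G; peptide=MG
pos 10: UAU -> Y; peptide=MGY
pos 13: UUA -> L; peptide=MGYL
pos 16: AGU -> S; peptide=MGYLS
pos 19: UGA -> STOP

Answer: MGYLS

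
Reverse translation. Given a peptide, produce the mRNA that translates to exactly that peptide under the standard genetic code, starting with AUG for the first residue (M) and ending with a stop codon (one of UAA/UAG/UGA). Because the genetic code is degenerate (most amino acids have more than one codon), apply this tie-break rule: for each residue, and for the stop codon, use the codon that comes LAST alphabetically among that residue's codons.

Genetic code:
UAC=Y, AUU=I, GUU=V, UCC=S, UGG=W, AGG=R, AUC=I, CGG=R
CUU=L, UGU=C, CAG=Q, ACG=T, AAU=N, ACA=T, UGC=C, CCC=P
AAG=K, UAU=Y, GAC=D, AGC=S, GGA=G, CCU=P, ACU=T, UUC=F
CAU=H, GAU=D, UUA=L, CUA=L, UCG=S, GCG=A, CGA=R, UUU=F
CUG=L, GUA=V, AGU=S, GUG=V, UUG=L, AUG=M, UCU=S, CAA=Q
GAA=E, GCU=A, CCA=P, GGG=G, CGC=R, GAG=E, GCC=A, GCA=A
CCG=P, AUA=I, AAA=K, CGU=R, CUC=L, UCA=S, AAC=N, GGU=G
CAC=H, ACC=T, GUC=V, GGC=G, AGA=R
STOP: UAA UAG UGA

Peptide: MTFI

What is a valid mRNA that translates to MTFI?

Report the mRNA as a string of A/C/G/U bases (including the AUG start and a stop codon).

residue 1: M -> AUG (start codon)
residue 2: T codons sorted = ACA,ACC,ACG,ACU -> pick last = ACU
residue 3: F codons sorted = UUC,UUU -> pick last = UUU
residue 4: I codons sorted = AUA,AUC,AUU -> pick last = AUU
terminator: stop codons sorted = UAA,UAG,UGA -> pick last = UGA

Answer: mRNA: AUGACUUUUAUUUGA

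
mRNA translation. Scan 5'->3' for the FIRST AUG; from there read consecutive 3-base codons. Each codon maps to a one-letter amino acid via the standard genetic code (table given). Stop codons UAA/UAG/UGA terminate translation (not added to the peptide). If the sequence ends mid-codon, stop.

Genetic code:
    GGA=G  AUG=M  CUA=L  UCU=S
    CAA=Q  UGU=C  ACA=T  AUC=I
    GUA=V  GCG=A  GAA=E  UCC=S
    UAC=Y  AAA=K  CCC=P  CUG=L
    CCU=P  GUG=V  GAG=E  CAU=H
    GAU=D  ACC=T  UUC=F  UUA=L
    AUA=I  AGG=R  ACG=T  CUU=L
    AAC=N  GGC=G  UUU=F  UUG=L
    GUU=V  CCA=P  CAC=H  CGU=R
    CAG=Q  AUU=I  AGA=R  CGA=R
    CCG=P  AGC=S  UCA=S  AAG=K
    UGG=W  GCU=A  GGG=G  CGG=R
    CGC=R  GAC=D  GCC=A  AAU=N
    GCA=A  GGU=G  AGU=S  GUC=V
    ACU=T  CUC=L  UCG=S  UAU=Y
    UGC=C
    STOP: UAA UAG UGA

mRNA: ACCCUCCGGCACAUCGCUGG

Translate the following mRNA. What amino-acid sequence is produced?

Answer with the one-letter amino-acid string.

Answer: (empty: no AUG start codon)

Derivation:
no AUG start codon found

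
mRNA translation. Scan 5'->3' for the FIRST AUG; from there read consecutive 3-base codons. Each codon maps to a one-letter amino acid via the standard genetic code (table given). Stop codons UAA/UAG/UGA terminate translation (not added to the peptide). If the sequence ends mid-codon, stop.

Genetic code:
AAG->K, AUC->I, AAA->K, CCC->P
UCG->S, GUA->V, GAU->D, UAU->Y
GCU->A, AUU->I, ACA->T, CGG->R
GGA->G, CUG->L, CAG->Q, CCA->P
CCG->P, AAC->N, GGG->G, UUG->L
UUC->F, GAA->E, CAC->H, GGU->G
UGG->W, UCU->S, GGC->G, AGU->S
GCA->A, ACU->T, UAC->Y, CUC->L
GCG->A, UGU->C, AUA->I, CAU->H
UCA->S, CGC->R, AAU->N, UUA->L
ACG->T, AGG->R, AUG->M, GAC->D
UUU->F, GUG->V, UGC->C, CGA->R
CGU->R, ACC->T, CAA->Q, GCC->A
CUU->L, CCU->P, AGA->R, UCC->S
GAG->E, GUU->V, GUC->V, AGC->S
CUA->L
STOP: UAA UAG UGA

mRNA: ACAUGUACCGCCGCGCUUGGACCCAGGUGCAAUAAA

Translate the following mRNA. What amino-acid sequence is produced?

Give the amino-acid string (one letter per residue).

Answer: MYRRAWTQVQ

Derivation:
start AUG at pos 2
pos 2: AUG -> M; peptide=M
pos 5: UAC -> Y; peptide=MY
pos 8: CGC -> R; peptide=MYR
pos 11: CGC -> R; peptide=MYRR
pos 14: GCU -> A; peptide=MYRRA
pos 17: UGG -> W; peptide=MYRRAW
pos 20: ACC -> T; peptide=MYRRAWT
pos 23: CAG -> Q; peptide=MYRRAWTQ
pos 26: GUG -> V; peptide=MYRRAWTQV
pos 29: CAA -> Q; peptide=MYRRAWTQVQ
pos 32: UAA -> STOP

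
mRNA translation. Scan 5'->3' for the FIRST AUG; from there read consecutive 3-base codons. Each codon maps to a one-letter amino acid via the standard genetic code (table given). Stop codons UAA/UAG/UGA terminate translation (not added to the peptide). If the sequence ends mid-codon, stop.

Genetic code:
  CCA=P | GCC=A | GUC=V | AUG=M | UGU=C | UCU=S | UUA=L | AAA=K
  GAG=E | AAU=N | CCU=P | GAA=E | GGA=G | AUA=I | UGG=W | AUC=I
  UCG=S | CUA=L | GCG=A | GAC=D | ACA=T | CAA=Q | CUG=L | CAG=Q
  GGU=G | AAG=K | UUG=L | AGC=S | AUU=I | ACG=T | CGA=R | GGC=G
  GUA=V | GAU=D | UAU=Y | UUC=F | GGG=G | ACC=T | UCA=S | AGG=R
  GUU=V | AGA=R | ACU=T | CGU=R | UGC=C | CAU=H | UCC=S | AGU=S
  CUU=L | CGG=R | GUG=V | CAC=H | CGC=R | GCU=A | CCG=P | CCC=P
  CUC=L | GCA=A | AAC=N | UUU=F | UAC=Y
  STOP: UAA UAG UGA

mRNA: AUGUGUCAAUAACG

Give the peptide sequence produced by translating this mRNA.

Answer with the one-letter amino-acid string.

Answer: MCQ

Derivation:
start AUG at pos 0
pos 0: AUG -> M; peptide=M
pos 3: UGU -> C; peptide=MC
pos 6: CAA -> Q; peptide=MCQ
pos 9: UAA -> STOP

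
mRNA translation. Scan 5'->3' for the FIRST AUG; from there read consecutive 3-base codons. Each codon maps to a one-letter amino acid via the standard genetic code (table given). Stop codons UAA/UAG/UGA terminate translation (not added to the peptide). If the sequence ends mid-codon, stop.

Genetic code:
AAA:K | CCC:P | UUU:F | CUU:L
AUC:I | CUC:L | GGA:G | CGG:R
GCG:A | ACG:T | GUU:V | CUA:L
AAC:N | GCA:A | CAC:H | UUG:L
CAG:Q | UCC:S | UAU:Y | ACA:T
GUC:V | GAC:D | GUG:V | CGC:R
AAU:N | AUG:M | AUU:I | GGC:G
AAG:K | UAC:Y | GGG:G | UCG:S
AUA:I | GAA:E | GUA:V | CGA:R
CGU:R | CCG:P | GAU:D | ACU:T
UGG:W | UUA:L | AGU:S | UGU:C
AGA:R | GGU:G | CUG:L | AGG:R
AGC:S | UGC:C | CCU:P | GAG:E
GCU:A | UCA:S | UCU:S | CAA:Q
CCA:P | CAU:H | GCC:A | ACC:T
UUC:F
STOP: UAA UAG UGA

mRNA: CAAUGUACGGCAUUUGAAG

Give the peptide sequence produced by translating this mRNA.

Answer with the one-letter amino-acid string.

start AUG at pos 2
pos 2: AUG -> M; peptide=M
pos 5: UAC -> Y; peptide=MY
pos 8: GGC -> G; peptide=MYG
pos 11: AUU -> I; peptide=MYGI
pos 14: UGA -> STOP

Answer: MYGI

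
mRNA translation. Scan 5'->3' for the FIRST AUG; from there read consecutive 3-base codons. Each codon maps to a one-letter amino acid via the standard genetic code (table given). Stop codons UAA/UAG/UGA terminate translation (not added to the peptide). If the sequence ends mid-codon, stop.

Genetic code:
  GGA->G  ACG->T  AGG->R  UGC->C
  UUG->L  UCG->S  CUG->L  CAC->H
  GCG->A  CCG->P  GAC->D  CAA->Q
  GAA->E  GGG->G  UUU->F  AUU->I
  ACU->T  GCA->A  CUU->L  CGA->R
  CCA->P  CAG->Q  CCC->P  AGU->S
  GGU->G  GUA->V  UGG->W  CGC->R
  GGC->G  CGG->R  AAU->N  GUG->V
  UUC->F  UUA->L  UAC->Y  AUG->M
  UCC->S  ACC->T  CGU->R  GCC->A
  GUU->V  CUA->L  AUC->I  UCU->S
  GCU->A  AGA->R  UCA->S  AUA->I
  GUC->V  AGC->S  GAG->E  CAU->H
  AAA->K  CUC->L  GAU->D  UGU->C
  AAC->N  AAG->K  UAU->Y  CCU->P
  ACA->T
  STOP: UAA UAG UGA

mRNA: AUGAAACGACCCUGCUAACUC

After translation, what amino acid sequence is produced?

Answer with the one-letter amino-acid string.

start AUG at pos 0
pos 0: AUG -> M; peptide=M
pos 3: AAA -> K; peptide=MK
pos 6: CGA -> R; peptide=MKR
pos 9: CCC -> P; peptide=MKRP
pos 12: UGC -> C; peptide=MKRPC
pos 15: UAA -> STOP

Answer: MKRPC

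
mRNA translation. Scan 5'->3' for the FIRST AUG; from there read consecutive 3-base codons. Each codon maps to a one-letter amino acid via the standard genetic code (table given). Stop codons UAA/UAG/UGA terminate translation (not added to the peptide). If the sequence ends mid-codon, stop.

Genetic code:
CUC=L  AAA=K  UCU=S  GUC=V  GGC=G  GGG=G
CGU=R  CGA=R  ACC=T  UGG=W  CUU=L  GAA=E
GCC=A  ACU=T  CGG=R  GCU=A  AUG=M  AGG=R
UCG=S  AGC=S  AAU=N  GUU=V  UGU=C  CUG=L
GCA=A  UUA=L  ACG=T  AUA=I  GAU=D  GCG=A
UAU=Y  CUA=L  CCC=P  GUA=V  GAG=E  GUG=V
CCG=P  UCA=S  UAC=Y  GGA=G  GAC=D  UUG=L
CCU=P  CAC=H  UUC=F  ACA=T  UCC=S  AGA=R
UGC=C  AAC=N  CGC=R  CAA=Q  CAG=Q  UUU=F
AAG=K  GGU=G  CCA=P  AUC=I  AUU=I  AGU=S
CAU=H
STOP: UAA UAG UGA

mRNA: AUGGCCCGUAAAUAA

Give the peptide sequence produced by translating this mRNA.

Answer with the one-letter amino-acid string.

Answer: MARK

Derivation:
start AUG at pos 0
pos 0: AUG -> M; peptide=M
pos 3: GCC -> A; peptide=MA
pos 6: CGU -> R; peptide=MAR
pos 9: AAA -> K; peptide=MARK
pos 12: UAA -> STOP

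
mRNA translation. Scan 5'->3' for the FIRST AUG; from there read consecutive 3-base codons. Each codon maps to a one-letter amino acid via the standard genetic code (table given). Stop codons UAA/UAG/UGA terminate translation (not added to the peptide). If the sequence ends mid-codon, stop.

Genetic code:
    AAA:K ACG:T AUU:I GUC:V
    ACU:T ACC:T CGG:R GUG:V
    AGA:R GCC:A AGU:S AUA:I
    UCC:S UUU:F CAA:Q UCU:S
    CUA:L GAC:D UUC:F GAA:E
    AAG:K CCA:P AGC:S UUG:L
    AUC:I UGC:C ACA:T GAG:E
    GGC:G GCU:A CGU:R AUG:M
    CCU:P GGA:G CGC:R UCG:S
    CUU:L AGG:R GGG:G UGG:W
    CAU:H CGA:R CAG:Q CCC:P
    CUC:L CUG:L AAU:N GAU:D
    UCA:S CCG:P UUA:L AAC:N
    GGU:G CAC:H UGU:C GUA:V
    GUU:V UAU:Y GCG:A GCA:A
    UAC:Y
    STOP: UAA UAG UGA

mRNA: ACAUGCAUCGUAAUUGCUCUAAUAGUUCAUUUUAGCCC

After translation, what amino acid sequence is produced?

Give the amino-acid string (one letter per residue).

Answer: MHRNCSNSSF

Derivation:
start AUG at pos 2
pos 2: AUG -> M; peptide=M
pos 5: CAU -> H; peptide=MH
pos 8: CGU -> R; peptide=MHR
pos 11: AAU -> N; peptide=MHRN
pos 14: UGC -> C; peptide=MHRNC
pos 17: UCU -> S; peptide=MHRNCS
pos 20: AAU -> N; peptide=MHRNCSN
pos 23: AGU -> S; peptide=MHRNCSNS
pos 26: UCA -> S; peptide=MHRNCSNSS
pos 29: UUU -> F; peptide=MHRNCSNSSF
pos 32: UAG -> STOP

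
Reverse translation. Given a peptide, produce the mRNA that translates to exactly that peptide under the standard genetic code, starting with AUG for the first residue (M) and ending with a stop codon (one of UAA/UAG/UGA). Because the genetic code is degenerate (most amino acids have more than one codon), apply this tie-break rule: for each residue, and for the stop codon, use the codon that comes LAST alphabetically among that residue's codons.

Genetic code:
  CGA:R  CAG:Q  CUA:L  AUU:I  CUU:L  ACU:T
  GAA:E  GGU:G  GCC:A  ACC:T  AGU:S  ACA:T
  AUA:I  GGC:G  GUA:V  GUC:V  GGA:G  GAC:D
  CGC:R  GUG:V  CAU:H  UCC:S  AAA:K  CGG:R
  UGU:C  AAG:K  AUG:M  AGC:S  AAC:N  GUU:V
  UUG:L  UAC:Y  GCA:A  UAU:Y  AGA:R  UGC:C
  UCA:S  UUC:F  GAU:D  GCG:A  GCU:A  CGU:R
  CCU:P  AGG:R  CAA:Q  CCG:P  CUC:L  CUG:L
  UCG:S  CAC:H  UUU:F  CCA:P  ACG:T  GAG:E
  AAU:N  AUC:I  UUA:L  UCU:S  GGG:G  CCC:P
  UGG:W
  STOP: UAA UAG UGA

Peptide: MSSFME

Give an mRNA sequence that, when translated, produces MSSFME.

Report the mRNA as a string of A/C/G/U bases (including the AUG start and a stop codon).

residue 1: M -> AUG (start codon)
residue 2: S codons sorted = AGC,AGU,UCA,UCC,UCG,UCU -> pick last = UCU
residue 3: S codons sorted = AGC,AGU,UCA,UCC,UCG,UCU -> pick last = UCU
residue 4: F codons sorted = UUC,UUU -> pick last = UUU
residue 5: M -> AUG (only codon)
residue 6: E codons sorted = GAA,GAG -> pick last = GAG
terminator: stop codons sorted = UAA,UAG,UGA -> pick last = UGA

Answer: mRNA: AUGUCUUCUUUUAUGGAGUGA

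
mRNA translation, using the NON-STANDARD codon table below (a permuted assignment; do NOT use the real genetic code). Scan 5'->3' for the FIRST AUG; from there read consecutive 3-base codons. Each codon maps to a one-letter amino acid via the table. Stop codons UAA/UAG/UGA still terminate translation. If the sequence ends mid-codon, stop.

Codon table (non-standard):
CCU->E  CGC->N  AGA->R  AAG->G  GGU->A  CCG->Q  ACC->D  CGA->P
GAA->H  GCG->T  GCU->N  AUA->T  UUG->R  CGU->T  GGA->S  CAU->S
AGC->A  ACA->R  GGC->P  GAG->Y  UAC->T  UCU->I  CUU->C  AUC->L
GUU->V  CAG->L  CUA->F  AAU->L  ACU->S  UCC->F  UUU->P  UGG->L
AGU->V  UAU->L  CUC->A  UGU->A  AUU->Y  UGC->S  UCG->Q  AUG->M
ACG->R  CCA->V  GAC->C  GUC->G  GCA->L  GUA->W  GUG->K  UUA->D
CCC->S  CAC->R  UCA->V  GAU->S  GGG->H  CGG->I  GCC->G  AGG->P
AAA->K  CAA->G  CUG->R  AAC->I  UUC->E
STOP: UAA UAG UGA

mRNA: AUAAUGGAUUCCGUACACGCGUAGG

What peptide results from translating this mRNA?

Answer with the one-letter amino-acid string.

Answer: MSFWRT

Derivation:
start AUG at pos 3
pos 3: AUG -> M; peptide=M
pos 6: GAU -> S; peptide=MS
pos 9: UCC -> F; peptide=MSF
pos 12: GUA -> W; peptide=MSFW
pos 15: CAC -> R; peptide=MSFWR
pos 18: GCG -> T; peptide=MSFWRT
pos 21: UAG -> STOP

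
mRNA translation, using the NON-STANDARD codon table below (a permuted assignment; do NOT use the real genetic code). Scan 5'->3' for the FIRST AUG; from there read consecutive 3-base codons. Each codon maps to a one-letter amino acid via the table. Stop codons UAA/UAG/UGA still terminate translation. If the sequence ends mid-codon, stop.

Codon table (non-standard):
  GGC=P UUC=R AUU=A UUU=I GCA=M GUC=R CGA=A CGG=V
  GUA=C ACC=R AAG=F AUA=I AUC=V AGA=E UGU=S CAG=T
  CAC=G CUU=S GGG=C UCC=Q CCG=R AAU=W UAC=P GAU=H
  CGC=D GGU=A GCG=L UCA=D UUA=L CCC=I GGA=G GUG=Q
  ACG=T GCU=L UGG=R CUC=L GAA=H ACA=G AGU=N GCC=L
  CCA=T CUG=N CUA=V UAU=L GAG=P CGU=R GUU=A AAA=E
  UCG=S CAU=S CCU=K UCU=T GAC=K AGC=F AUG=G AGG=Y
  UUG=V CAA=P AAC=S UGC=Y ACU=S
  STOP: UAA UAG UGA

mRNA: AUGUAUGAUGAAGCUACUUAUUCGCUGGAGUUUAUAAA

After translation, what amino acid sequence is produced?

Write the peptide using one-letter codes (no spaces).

Answer: GLHHLSLSNPII

Derivation:
start AUG at pos 0
pos 0: AUG -> G; peptide=G
pos 3: UAU -> L; peptide=GL
pos 6: GAU -> H; peptide=GLH
pos 9: GAA -> H; peptide=GLHH
pos 12: GCU -> L; peptide=GLHHL
pos 15: ACU -> S; peptide=GLHHLS
pos 18: UAU -> L; peptide=GLHHLSL
pos 21: UCG -> S; peptide=GLHHLSLS
pos 24: CUG -> N; peptide=GLHHLSLSN
pos 27: GAG -> P; peptide=GLHHLSLSNP
pos 30: UUU -> I; peptide=GLHHLSLSNPI
pos 33: AUA -> I; peptide=GLHHLSLSNPII
pos 36: only 2 nt remain (<3), stop (end of mRNA)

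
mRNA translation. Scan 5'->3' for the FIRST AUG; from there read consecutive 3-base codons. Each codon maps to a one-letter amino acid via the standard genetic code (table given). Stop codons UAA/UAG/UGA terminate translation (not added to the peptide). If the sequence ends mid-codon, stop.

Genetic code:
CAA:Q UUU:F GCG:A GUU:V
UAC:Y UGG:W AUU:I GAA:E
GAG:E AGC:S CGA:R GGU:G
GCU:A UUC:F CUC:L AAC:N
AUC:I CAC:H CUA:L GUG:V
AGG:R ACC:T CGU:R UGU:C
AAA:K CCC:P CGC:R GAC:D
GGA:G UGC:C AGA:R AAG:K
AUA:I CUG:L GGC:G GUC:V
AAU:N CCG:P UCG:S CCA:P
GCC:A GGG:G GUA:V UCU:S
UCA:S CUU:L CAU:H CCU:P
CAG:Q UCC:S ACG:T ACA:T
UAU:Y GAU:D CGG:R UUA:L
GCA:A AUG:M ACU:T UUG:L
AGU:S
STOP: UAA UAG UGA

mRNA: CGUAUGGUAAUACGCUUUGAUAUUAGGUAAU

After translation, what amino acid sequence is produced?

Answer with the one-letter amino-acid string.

start AUG at pos 3
pos 3: AUG -> M; peptide=M
pos 6: GUA -> V; peptide=MV
pos 9: AUA -> I; peptide=MVI
pos 12: CGC -> R; peptide=MVIR
pos 15: UUU -> F; peptide=MVIRF
pos 18: GAU -> D; peptide=MVIRFD
pos 21: AUU -> I; peptide=MVIRFDI
pos 24: AGG -> R; peptide=MVIRFDIR
pos 27: UAA -> STOP

Answer: MVIRFDIR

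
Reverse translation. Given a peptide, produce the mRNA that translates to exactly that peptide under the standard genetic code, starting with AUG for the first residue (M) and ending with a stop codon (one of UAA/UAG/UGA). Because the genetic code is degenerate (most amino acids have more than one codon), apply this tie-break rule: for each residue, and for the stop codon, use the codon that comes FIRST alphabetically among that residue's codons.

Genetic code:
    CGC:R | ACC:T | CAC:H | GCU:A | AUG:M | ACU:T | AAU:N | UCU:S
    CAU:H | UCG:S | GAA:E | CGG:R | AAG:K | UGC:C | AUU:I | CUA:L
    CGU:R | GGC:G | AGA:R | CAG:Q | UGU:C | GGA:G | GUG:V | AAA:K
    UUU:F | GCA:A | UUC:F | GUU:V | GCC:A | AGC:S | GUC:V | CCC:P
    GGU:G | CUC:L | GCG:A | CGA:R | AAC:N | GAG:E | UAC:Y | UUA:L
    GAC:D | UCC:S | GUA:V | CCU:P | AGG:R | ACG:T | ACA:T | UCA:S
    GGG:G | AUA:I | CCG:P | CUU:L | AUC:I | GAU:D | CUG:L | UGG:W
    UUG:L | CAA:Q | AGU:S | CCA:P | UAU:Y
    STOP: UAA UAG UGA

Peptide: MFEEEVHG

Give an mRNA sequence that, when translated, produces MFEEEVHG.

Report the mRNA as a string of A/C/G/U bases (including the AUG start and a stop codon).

Answer: mRNA: AUGUUCGAAGAAGAAGUACACGGAUAA

Derivation:
residue 1: M -> AUG (start codon)
residue 2: F codons sorted = UUC,UUU -> pick first = UUC
residue 3: E codons sorted = GAA,GAG -> pick first = GAA
residue 4: E codons sorted = GAA,GAG -> pick first = GAA
residue 5: E codons sorted = GAA,GAG -> pick first = GAA
residue 6: V codons sorted = GUA,GUC,GUG,GUU -> pick first = GUA
residue 7: H codons sorted = CAC,CAU -> pick first = CAC
residue 8: G codons sorted = GGA,GGC,GGG,GGU -> pick first = GGA
terminator: stop codons sorted = UAA,UAG,UGA -> pick first = UAA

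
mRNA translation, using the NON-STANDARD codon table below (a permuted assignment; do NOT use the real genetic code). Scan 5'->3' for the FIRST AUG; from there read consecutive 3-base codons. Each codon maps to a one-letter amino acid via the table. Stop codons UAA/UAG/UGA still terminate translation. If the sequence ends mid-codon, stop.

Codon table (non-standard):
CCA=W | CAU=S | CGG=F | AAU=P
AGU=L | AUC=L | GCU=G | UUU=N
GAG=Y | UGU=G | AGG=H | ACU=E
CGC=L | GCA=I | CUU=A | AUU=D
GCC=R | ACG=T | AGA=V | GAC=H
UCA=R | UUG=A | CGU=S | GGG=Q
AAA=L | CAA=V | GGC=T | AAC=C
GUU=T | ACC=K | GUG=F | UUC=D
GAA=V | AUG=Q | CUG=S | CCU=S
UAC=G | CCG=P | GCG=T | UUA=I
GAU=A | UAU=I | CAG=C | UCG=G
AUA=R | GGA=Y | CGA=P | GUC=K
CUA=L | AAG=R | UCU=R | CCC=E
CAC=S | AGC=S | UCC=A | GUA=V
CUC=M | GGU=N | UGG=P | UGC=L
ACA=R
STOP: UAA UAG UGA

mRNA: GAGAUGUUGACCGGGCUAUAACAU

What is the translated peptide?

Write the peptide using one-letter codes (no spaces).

Answer: QAKQL

Derivation:
start AUG at pos 3
pos 3: AUG -> Q; peptide=Q
pos 6: UUG -> A; peptide=QA
pos 9: ACC -> K; peptide=QAK
pos 12: GGG -> Q; peptide=QAKQ
pos 15: CUA -> L; peptide=QAKQL
pos 18: UAA -> STOP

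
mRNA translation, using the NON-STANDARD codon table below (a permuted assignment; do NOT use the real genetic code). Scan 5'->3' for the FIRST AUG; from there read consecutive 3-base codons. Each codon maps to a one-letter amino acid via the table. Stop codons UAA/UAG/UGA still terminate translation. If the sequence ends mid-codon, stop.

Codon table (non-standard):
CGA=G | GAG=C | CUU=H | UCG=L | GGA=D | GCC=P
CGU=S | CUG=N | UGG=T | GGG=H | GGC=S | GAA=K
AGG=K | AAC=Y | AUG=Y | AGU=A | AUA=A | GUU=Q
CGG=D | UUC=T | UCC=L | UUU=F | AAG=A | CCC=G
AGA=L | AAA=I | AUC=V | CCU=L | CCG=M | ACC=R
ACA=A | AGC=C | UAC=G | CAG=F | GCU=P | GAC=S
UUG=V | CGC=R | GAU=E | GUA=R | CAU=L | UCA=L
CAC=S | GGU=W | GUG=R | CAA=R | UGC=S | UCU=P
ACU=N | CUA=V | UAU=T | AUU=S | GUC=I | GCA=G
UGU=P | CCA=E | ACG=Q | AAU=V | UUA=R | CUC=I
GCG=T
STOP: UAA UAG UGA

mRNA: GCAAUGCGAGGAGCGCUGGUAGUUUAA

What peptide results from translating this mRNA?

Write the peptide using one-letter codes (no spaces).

Answer: YGDTNRQ

Derivation:
start AUG at pos 3
pos 3: AUG -> Y; peptide=Y
pos 6: CGA -> G; peptide=YG
pos 9: GGA -> D; peptide=YGD
pos 12: GCG -> T; peptide=YGDT
pos 15: CUG -> N; peptide=YGDTN
pos 18: GUA -> R; peptide=YGDTNR
pos 21: GUU -> Q; peptide=YGDTNRQ
pos 24: UAA -> STOP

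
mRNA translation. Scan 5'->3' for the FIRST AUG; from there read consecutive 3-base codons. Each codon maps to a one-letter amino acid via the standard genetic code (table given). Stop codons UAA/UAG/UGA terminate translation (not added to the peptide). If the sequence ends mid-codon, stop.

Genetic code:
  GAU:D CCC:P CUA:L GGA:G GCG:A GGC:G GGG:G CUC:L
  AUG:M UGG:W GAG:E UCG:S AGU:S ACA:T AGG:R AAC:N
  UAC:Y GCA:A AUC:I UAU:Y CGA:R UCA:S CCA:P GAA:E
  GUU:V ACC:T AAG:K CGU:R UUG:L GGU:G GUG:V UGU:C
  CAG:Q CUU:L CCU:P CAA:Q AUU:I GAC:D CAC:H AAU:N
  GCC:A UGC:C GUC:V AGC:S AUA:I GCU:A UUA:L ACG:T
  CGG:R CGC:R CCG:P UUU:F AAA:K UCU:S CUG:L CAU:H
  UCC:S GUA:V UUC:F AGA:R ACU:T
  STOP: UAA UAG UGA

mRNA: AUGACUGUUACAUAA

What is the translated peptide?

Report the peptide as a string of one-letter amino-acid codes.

Answer: MTVT

Derivation:
start AUG at pos 0
pos 0: AUG -> M; peptide=M
pos 3: ACU -> T; peptide=MT
pos 6: GUU -> V; peptide=MTV
pos 9: ACA -> T; peptide=MTVT
pos 12: UAA -> STOP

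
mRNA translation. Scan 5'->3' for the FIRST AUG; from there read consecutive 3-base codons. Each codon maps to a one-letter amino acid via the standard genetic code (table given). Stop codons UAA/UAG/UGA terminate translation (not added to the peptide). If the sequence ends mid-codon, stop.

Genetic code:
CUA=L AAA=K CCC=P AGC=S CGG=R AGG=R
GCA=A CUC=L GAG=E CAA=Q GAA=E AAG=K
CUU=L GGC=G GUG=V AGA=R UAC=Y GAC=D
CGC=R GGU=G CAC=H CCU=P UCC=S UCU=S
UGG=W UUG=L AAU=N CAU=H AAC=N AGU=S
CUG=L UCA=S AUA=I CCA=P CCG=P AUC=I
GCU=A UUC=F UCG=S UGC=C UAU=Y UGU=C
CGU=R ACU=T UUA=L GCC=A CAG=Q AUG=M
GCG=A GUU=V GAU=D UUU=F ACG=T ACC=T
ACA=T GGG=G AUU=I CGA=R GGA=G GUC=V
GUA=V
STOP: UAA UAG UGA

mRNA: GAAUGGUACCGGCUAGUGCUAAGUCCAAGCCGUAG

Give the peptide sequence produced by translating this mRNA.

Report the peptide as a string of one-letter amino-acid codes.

Answer: MVPASAKSKP

Derivation:
start AUG at pos 2
pos 2: AUG -> M; peptide=M
pos 5: GUA -> V; peptide=MV
pos 8: CCG -> P; peptide=MVP
pos 11: GCU -> A; peptide=MVPA
pos 14: AGU -> S; peptide=MVPAS
pos 17: GCU -> A; peptide=MVPASA
pos 20: AAG -> K; peptide=MVPASAK
pos 23: UCC -> S; peptide=MVPASAKS
pos 26: AAG -> K; peptide=MVPASAKSK
pos 29: CCG -> P; peptide=MVPASAKSKP
pos 32: UAG -> STOP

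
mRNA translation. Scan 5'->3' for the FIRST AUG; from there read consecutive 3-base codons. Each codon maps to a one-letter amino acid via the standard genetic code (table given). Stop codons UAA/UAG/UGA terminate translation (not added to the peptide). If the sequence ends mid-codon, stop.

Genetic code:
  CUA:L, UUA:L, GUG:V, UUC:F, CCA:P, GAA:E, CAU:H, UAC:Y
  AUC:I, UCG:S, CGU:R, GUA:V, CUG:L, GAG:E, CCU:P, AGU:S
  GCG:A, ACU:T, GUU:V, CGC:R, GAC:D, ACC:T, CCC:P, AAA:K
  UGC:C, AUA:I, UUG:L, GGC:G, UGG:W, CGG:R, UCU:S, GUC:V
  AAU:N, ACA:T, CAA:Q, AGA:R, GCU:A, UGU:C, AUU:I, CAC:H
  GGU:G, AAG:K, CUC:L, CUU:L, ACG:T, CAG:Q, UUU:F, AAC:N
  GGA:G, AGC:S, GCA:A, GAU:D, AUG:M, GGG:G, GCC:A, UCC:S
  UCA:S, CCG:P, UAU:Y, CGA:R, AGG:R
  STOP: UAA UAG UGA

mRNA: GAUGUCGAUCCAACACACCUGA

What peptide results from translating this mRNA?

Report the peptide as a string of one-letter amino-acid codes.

Answer: MSIQHT

Derivation:
start AUG at pos 1
pos 1: AUG -> M; peptide=M
pos 4: UCG -> S; peptide=MS
pos 7: AUC -> I; peptide=MSI
pos 10: CAA -> Q; peptide=MSIQ
pos 13: CAC -> H; peptide=MSIQH
pos 16: ACC -> T; peptide=MSIQHT
pos 19: UGA -> STOP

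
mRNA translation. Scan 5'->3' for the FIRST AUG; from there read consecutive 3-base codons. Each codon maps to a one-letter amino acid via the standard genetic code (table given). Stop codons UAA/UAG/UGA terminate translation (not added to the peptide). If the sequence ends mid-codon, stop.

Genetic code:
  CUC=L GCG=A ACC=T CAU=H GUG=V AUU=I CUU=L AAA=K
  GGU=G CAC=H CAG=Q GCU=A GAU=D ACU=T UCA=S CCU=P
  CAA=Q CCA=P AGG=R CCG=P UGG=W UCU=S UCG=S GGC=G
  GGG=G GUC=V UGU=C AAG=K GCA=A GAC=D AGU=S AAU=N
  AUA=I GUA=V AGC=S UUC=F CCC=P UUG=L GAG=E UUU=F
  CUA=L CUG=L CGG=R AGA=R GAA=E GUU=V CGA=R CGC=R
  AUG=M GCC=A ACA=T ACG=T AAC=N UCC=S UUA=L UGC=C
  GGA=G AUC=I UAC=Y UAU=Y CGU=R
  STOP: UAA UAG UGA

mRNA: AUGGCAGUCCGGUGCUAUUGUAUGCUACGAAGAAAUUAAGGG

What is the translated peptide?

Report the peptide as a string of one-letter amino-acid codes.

Answer: MAVRCYCMLRRN

Derivation:
start AUG at pos 0
pos 0: AUG -> M; peptide=M
pos 3: GCA -> A; peptide=MA
pos 6: GUC -> V; peptide=MAV
pos 9: CGG -> R; peptide=MAVR
pos 12: UGC -> C; peptide=MAVRC
pos 15: UAU -> Y; peptide=MAVRCY
pos 18: UGU -> C; peptide=MAVRCYC
pos 21: AUG -> M; peptide=MAVRCYCM
pos 24: CUA -> L; peptide=MAVRCYCML
pos 27: CGA -> R; peptide=MAVRCYCMLR
pos 30: AGA -> R; peptide=MAVRCYCMLRR
pos 33: AAU -> N; peptide=MAVRCYCMLRRN
pos 36: UAA -> STOP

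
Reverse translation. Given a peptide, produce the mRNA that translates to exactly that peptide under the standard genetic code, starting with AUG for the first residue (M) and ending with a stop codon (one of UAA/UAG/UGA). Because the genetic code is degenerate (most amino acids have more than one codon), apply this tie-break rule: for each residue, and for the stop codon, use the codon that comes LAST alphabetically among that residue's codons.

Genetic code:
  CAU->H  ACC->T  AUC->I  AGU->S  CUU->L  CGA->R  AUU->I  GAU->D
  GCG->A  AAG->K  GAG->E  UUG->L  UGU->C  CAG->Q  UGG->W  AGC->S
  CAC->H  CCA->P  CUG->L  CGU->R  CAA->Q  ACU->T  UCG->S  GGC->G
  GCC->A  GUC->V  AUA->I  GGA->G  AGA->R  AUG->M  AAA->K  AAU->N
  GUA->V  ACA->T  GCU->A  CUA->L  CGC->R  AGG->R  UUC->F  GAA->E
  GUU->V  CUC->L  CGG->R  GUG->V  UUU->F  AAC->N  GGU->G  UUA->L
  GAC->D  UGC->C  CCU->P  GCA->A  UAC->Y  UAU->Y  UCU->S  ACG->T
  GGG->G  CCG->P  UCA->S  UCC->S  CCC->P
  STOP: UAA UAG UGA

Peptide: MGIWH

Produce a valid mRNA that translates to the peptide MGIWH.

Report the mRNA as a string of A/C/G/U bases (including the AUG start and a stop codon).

residue 1: M -> AUG (start codon)
residue 2: G codons sorted = GGA,GGC,GGG,GGU -> pick last = GGU
residue 3: I codons sorted = AUA,AUC,AUU -> pick last = AUU
residue 4: W -> UGG (only codon)
residue 5: H codons sorted = CAC,CAU -> pick last = CAU
terminator: stop codons sorted = UAA,UAG,UGA -> pick last = UGA

Answer: mRNA: AUGGGUAUUUGGCAUUGA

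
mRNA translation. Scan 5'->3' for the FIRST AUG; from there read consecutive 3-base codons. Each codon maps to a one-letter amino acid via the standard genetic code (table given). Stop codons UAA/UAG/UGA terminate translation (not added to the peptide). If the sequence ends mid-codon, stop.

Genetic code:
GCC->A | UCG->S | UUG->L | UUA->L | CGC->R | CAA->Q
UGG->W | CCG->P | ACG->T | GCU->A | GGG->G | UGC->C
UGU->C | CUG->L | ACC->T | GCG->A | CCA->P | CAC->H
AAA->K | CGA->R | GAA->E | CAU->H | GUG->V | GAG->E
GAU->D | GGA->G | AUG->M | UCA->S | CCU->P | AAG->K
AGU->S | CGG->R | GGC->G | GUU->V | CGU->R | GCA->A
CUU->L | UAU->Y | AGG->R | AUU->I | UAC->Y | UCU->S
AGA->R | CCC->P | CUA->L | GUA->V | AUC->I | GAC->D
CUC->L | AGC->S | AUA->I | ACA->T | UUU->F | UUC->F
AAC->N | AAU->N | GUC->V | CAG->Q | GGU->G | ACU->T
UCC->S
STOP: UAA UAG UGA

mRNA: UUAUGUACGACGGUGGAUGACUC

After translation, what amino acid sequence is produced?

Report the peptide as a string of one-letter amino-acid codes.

start AUG at pos 2
pos 2: AUG -> M; peptide=M
pos 5: UAC -> Y; peptide=MY
pos 8: GAC -> D; peptide=MYD
pos 11: GGU -> G; peptide=MYDG
pos 14: GGA -> G; peptide=MYDGG
pos 17: UGA -> STOP

Answer: MYDGG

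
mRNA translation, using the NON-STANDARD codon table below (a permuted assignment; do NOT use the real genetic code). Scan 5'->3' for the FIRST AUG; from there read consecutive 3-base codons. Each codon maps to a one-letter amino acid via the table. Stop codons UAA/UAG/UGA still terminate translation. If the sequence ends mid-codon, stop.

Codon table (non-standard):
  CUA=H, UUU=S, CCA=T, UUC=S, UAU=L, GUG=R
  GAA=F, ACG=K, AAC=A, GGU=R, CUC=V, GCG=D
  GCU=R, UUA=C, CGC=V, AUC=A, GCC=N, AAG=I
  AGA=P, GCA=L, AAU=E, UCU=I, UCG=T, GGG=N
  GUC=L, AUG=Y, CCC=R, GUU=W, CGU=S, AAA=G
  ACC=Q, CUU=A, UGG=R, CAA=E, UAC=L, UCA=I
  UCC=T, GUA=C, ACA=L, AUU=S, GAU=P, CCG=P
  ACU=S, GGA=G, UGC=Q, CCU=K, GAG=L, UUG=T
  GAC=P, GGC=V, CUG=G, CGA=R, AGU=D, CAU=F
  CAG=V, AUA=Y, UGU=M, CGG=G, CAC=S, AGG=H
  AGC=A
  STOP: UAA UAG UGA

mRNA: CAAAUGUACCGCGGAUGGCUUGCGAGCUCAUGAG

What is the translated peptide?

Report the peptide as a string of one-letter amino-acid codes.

start AUG at pos 3
pos 3: AUG -> Y; peptide=Y
pos 6: UAC -> L; peptide=YL
pos 9: CGC -> V; peptide=YLV
pos 12: GGA -> G; peptide=YLVG
pos 15: UGG -> R; peptide=YLVGR
pos 18: CUU -> A; peptide=YLVGRA
pos 21: GCG -> D; peptide=YLVGRAD
pos 24: AGC -> A; peptide=YLVGRADA
pos 27: UCA -> I; peptide=YLVGRADAI
pos 30: UGA -> STOP

Answer: YLVGRADAI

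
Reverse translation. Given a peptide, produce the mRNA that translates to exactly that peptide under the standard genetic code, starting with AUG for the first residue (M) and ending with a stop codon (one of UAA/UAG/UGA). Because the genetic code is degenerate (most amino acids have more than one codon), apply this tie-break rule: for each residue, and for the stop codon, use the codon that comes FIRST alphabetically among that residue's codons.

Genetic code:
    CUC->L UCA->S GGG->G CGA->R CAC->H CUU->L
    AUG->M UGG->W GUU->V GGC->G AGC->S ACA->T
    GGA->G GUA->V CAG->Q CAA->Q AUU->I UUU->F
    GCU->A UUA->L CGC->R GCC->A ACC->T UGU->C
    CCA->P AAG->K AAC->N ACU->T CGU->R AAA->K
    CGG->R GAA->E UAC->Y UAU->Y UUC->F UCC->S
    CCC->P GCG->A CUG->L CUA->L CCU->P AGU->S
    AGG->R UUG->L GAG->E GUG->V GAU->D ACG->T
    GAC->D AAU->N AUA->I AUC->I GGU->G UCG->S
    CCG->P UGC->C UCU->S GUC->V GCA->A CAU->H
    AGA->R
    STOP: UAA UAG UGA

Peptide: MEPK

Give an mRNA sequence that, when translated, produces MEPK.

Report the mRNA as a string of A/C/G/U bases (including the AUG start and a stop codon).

Answer: mRNA: AUGGAACCAAAAUAA

Derivation:
residue 1: M -> AUG (start codon)
residue 2: E codons sorted = GAA,GAG -> pick first = GAA
residue 3: P codons sorted = CCA,CCC,CCG,CCU -> pick first = CCA
residue 4: K codons sorted = AAA,AAG -> pick first = AAA
terminator: stop codons sorted = UAA,UAG,UGA -> pick first = UAA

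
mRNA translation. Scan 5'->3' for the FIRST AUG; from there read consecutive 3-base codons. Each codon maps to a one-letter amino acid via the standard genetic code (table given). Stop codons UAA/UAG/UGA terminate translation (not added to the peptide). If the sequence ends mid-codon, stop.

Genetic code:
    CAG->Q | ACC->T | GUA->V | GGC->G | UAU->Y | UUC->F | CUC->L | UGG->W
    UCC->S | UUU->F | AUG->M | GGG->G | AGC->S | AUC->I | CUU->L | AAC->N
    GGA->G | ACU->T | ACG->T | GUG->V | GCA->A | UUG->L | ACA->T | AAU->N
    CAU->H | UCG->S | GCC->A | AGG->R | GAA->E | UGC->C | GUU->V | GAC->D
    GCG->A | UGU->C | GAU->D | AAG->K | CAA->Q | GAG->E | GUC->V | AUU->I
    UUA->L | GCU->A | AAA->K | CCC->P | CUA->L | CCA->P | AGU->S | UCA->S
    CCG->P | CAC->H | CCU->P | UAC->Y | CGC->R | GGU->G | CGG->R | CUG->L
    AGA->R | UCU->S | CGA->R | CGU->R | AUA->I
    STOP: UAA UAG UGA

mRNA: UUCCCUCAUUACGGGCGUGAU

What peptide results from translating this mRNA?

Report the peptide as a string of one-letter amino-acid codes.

no AUG start codon found

Answer: (empty: no AUG start codon)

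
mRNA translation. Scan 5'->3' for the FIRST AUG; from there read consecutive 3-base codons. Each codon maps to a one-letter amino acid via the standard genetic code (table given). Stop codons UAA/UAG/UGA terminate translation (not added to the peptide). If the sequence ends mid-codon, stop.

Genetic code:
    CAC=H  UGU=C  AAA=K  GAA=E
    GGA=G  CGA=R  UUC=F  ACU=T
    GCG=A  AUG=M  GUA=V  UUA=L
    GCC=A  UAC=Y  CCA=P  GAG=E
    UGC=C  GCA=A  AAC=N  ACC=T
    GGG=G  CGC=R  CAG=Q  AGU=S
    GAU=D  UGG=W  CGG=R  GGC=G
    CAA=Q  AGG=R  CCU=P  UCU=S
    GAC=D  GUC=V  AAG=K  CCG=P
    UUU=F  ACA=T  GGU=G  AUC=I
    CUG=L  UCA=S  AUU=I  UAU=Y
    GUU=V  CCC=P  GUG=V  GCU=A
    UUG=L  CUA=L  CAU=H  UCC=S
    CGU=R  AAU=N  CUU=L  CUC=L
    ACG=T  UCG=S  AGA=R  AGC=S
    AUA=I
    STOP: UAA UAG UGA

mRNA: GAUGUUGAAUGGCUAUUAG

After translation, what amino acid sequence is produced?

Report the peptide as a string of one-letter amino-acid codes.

start AUG at pos 1
pos 1: AUG -> M; peptide=M
pos 4: UUG -> L; peptide=ML
pos 7: AAU -> N; peptide=MLN
pos 10: GGC -> G; peptide=MLNG
pos 13: UAU -> Y; peptide=MLNGY
pos 16: UAG -> STOP

Answer: MLNGY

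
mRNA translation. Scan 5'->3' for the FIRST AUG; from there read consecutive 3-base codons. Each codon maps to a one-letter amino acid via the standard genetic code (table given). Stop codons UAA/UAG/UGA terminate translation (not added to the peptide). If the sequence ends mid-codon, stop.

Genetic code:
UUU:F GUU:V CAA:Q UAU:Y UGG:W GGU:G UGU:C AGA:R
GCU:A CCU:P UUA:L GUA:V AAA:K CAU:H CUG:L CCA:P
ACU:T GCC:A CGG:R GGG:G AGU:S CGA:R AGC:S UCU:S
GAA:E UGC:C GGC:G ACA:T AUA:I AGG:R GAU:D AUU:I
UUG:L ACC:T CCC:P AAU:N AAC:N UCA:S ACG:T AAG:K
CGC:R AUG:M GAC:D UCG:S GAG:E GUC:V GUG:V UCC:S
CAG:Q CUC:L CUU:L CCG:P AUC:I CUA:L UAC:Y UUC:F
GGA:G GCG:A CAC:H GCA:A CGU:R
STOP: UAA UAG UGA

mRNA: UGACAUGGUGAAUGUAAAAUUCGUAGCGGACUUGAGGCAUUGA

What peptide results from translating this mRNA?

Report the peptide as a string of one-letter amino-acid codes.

Answer: MVNVKFVADLRH

Derivation:
start AUG at pos 4
pos 4: AUG -> M; peptide=M
pos 7: GUG -> V; peptide=MV
pos 10: AAU -> N; peptide=MVN
pos 13: GUA -> V; peptide=MVNV
pos 16: AAA -> K; peptide=MVNVK
pos 19: UUC -> F; peptide=MVNVKF
pos 22: GUA -> V; peptide=MVNVKFV
pos 25: GCG -> A; peptide=MVNVKFVA
pos 28: GAC -> D; peptide=MVNVKFVAD
pos 31: UUG -> L; peptide=MVNVKFVADL
pos 34: AGG -> R; peptide=MVNVKFVADLR
pos 37: CAU -> H; peptide=MVNVKFVADLRH
pos 40: UGA -> STOP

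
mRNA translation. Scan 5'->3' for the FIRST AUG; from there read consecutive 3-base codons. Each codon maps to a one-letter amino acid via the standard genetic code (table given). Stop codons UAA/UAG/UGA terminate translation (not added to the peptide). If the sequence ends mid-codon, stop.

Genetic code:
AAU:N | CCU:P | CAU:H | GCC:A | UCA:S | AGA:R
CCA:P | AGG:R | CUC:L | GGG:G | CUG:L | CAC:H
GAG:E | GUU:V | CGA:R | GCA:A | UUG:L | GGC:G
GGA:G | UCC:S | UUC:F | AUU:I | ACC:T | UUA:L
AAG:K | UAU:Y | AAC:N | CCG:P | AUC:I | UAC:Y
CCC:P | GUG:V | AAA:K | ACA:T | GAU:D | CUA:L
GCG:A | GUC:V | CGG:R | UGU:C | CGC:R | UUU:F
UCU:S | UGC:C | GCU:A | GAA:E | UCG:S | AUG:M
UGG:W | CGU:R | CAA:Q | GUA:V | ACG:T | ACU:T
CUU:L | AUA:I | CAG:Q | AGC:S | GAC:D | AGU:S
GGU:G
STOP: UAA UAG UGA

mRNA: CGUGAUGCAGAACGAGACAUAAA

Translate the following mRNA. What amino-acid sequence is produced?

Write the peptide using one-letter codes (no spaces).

start AUG at pos 4
pos 4: AUG -> M; peptide=M
pos 7: CAG -> Q; peptide=MQ
pos 10: AAC -> N; peptide=MQN
pos 13: GAG -> E; peptide=MQNE
pos 16: ACA -> T; peptide=MQNET
pos 19: UAA -> STOP

Answer: MQNET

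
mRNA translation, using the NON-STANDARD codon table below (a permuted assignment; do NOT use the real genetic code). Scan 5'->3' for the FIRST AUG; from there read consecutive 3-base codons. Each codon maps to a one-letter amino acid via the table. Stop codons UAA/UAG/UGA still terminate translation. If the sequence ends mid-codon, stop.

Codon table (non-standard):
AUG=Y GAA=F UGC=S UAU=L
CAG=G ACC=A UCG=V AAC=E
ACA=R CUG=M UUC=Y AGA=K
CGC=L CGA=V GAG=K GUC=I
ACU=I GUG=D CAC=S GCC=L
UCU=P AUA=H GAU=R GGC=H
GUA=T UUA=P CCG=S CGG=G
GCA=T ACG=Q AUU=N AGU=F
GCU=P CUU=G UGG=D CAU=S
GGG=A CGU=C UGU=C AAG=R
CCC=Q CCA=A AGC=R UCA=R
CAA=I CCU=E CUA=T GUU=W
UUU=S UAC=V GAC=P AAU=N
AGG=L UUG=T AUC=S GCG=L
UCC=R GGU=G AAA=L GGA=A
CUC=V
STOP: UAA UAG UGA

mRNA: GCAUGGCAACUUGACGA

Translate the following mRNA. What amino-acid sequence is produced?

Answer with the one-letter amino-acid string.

Answer: YTI

Derivation:
start AUG at pos 2
pos 2: AUG -> Y; peptide=Y
pos 5: GCA -> T; peptide=YT
pos 8: ACU -> I; peptide=YTI
pos 11: UGA -> STOP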